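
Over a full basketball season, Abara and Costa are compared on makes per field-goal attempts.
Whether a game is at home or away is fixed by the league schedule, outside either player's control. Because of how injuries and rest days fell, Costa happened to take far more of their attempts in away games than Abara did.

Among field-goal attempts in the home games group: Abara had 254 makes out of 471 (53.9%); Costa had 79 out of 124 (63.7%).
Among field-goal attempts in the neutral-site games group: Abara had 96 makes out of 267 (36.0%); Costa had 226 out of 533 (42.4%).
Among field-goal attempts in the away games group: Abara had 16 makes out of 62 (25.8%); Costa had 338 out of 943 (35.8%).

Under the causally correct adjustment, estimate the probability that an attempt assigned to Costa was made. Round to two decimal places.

Game venue differs across players for reasons unrelated to any effect of the player itself, and it separately predicts the outcome — a classic confounder. We must compare within game venue levels.
Standardising Costa to the population game venue mix: 0.248·79/124 + 0.333·226/533 + 0.419·338/943 = 0.449.

0.45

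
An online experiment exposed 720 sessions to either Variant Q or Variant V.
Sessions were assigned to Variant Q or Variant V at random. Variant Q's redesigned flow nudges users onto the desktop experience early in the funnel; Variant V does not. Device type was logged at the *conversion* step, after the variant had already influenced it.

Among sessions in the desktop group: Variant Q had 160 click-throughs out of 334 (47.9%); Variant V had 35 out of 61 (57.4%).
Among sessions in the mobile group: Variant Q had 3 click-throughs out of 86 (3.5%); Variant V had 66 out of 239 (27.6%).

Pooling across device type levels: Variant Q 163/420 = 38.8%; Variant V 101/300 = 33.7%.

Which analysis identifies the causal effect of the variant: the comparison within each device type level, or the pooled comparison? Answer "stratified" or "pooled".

Stratifying would compare variants among sessions the variants themselves sorted into device type groups — a form of selection on an intermediate. The unconditioned pooled rates give the total causal effect.
Pooled: Variant Q 38.8% vs Variant V 33.7%; Variant Q is higher overall.

pooled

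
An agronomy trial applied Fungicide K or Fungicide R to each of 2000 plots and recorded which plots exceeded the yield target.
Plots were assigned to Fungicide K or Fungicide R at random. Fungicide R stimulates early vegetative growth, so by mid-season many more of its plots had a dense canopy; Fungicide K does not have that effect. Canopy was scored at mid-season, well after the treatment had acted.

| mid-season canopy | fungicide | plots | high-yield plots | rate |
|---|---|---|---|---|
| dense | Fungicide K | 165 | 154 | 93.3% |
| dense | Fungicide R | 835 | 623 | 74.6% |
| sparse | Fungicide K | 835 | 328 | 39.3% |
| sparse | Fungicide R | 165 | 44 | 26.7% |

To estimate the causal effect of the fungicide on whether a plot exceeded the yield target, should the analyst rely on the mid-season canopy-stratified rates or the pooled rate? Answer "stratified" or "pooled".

pooled

Fungicide K is higher inside every mid-season canopy stratum but Fungicide R is higher in aggregate. Whether to stratify depends on how mid-season canopy relates to the fungicide.
Mid-season canopy is recorded after the fungicide and is itself shifted by it — it sits on the causal path from fungicide to outcome. Conditioning on a mediator would strip out part of the effect we want; the pooled comparison gives the total causal effect.
Pooled: Fungicide K 48.2% vs Fungicide R 66.7%; Fungicide R is higher overall.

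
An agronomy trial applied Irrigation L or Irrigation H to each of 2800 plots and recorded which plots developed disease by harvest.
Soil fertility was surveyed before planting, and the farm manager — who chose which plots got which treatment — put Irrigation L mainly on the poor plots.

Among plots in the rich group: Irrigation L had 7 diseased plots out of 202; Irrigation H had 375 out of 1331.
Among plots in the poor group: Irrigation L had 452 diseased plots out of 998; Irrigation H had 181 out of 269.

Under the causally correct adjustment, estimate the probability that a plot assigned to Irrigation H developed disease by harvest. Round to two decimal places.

0.46

The imbalance in soil fertility arose from how plots were allocated, not from anything the irrigation did; and soil fertility independently affects the outcome. The pooled gap is confounded — condition on soil fertility.
Standardising Irrigation H to the population soil fertility mix: 0.547·375/1331 + 0.453·181/269 = 0.459.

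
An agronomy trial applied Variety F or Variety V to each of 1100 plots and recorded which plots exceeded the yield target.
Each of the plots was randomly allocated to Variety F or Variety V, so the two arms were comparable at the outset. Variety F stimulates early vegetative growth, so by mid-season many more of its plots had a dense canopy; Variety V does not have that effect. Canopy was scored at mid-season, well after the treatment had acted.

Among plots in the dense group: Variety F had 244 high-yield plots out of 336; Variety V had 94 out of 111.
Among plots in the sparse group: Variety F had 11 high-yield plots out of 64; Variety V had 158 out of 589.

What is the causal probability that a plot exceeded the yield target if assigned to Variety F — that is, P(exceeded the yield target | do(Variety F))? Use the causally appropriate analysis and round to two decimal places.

0.64

Because the variety influences mid-season canopy, mid-season canopy is a post-treatment mediator, not a confounder. Stratifying on it would bias the estimate; the causal effect is the crude pooled difference.
So P(outcome | do(Variety F)) is just the pooled rate for Variety F: 255/400 = 0.637.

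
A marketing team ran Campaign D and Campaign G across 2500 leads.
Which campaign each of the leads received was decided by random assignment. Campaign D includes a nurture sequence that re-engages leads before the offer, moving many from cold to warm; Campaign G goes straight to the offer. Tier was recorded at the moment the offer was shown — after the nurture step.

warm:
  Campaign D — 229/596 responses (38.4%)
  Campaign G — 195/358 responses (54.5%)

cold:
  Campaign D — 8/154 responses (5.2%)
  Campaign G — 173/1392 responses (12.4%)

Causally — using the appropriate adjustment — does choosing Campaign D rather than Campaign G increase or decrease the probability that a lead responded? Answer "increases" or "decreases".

Within every engagement tier level Campaign G has the higher rate, yet pooled Campaign D does — Simpson's reversal.
Stratifying would compare campaigns among leads the campaigns themselves sorted into engagement tier groups — a form of selection on an intermediate. The unconditioned pooled rates give the total causal effect.
Pooled: Campaign D 31.6% vs Campaign G 21.0%; Campaign D is higher overall.

increases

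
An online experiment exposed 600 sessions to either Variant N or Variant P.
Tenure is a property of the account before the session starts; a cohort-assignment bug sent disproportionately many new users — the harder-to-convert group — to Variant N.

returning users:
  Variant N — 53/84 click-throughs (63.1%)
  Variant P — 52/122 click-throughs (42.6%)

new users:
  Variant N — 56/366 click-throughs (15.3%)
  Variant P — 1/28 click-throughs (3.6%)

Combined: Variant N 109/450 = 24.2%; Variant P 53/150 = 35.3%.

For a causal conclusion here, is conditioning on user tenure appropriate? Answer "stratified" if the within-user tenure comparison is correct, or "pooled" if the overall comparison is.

stratified

Variant N is higher inside every user tenure stratum but Variant P is higher in aggregate. Whether to stratify depends on how user tenure relates to the variant.
The imbalance in user tenure arose from how sessions were allocated, not from anything the variant did; and user tenure independently affects the outcome. The pooled gap is confounded — condition on user tenure.
Within each level — returning users: 63.1% vs 42.6%; new users: 15.3% vs 3.6% — Variant N is higher every time.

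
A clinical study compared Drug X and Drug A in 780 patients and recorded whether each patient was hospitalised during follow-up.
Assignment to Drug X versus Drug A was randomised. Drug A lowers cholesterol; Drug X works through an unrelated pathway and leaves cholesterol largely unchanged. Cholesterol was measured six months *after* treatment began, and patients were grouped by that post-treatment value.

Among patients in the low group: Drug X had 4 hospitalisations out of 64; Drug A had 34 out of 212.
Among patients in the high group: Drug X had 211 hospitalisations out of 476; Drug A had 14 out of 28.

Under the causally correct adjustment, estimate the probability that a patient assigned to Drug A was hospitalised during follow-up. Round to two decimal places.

0.20

Because the drug influences cholesterol, cholesterol is a post-treatment mediator, not a confounder. Stratifying on it would bias the estimate; the causal effect is the crude pooled difference.
So P(outcome | do(Drug A)) is just the pooled rate for Drug A: 48/240 = 0.200.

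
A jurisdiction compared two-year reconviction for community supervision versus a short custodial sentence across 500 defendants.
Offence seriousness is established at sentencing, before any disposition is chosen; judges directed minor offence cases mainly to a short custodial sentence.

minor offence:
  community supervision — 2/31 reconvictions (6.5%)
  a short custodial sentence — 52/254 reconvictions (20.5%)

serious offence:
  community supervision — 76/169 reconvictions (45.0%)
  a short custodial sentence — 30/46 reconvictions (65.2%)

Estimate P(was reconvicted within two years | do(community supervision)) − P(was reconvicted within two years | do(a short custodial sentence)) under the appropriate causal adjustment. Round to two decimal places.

Since offence seriousness is a pre-existing factor (not a product of the disposition) and it affects the outcome on its own, it is a confounder. The stratified rates, not the pooled rate, identify the causal effect.
Adjusting over the population distribution of offence seriousness: 0.570·(0.065−0.205) + 0.430·(0.450−0.652) = -0.167.

-0.17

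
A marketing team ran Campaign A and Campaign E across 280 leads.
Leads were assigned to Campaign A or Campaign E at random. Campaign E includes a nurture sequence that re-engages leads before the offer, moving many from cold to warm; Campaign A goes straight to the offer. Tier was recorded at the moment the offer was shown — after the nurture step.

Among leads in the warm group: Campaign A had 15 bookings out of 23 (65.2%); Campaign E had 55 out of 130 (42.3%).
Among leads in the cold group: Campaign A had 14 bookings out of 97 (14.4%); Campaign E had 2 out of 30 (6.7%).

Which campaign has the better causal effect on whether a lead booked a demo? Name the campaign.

Campaign E

The engagement tier-specific comparison favours Campaign A throughout, but the pooled figures favour Campaign E. The question is whether to condition on engagement tier.
Because the campaign influences engagement tier, engagement tier is a post-treatment mediator, not a confounder. Stratifying on it would bias the estimate; the causal effect is the crude pooled difference.
Pooled: Campaign A 24.2% vs Campaign E 35.6%; Campaign E is higher overall.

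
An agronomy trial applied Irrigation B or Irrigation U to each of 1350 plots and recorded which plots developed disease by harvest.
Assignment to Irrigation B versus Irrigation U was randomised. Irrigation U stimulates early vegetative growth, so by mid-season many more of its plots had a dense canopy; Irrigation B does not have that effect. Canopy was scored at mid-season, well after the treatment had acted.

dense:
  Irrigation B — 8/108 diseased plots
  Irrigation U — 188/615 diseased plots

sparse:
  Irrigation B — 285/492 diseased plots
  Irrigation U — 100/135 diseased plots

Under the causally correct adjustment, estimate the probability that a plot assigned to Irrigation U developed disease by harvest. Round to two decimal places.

Mid-season canopy is downstream of the irrigation. One should not condition on a consequence of treatment, so the overall rates are the right comparison.
So P(outcome | do(Irrigation U)) is just the pooled rate for Irrigation U: 288/750 = 0.384.

0.38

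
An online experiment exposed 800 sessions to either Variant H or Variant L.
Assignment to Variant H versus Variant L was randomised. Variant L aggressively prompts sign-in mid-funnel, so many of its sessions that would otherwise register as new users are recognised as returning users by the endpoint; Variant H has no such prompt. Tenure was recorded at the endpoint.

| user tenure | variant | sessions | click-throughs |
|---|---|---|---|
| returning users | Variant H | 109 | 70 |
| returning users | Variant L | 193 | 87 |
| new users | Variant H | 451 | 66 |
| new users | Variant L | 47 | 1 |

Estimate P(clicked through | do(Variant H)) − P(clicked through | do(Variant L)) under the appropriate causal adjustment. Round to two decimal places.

User tenure is recorded after the variant and is itself shifted by it — it sits on the causal path from variant to outcome. Conditioning on a mediator would strip out part of the effect we want; the pooled comparison gives the total causal effect.
The causal difference is the pooled difference: 0.243 − 0.367 = -0.124.

-0.12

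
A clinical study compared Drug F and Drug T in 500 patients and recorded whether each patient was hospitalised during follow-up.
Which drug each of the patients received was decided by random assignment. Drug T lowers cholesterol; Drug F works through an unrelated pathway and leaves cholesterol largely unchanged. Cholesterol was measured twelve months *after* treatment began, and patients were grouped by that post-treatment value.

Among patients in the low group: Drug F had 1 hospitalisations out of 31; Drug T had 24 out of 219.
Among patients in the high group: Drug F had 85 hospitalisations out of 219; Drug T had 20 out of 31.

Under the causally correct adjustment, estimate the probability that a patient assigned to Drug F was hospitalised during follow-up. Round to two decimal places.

The stratified and pooled comparisons disagree (Drug F wins within each cholesterol; Drug T wins overall), so the answer turns on the causal role of cholesterol.
Cholesterol here is a post-treatment variable shaped by the drug; conditioning on it would introduce bias rather than remove it. The overall comparison is the causal one.
So P(outcome | do(Drug F)) is just the pooled rate for Drug F: 86/250 = 0.344.

0.34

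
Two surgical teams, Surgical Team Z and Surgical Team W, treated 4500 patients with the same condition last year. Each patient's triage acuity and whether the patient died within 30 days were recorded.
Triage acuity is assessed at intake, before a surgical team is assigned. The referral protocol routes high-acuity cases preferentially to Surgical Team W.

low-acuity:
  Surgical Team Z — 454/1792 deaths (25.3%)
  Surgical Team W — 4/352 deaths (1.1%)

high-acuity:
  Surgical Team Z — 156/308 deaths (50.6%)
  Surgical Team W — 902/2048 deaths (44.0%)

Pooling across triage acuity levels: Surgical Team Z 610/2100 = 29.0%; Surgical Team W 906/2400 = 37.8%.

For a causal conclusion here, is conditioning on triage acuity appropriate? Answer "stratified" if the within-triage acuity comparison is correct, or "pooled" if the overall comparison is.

stratified

Surgical Team W is lower inside every triage acuity stratum but Surgical Team Z is lower in aggregate. Whether to stratify depends on how triage acuity relates to the surgical team.
Triage acuity is set before the surgical team has any effect — it is not caused by the surgical team — and it independently drives the outcome. That makes it a confounder, so the causal comparison is within triage acuity levels.
Within each level — low-acuity: 25.3% vs 1.1%; high-acuity: 50.6% vs 44.0% — Surgical Team W is lower every time.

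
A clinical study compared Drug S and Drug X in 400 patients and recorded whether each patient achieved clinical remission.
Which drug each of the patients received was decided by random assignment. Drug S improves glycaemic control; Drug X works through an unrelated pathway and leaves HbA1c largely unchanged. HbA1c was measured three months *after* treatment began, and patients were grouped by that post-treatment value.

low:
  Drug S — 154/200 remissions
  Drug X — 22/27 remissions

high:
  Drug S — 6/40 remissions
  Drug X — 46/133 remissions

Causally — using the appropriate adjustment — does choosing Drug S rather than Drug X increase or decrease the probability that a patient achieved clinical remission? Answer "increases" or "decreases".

increases

Drug X is higher inside every HbA1c stratum but Drug S is higher in aggregate. Whether to stratify depends on how HbA1c relates to the drug.
The distribution of HbA1c is itself part of what the drug does — it is an intermediate outcome. Holding it fixed would remove that part of the effect; the total effect is the pooled difference.
Pooled: Drug S 66.7% vs Drug X 42.5%; Drug S is higher overall.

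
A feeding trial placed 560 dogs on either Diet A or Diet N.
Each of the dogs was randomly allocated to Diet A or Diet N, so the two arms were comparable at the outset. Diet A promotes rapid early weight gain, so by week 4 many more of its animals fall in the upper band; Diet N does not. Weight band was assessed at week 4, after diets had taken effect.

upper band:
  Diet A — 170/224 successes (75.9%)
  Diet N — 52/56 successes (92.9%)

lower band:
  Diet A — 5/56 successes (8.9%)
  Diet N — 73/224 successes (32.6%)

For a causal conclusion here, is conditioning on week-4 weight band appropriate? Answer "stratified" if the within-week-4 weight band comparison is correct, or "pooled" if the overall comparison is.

pooled

Week-4 weight band here is a post-treatment variable shaped by the diet; conditioning on it would introduce bias rather than remove it. The overall comparison is the causal one.
Pooled: Diet A 62.5% vs Diet N 44.6%; Diet A is higher overall.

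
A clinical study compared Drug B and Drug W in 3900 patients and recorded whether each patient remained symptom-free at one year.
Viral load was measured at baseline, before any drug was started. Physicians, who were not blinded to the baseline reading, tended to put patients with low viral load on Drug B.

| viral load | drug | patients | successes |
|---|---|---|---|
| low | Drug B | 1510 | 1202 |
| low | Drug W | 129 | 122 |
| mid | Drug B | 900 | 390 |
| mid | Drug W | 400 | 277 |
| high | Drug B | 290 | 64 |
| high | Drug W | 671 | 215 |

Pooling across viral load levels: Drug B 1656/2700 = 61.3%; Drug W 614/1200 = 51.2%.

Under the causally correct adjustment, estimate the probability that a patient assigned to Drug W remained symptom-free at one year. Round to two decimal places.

0.71

The viral load-specific comparison favours Drug W throughout, but the pooled figures favour Drug B. The question is whether to condition on viral load.
Nothing the drug does changes viral load; the imbalance is an allocation artefact. With viral load also predicting the outcome, the pooled figure is confounded, and the within-stratum comparison is the causal one.
Standardising Drug W to the population viral load mix: 0.420·122/129 + 0.333·277/400 + 0.246·215/671 = 0.707.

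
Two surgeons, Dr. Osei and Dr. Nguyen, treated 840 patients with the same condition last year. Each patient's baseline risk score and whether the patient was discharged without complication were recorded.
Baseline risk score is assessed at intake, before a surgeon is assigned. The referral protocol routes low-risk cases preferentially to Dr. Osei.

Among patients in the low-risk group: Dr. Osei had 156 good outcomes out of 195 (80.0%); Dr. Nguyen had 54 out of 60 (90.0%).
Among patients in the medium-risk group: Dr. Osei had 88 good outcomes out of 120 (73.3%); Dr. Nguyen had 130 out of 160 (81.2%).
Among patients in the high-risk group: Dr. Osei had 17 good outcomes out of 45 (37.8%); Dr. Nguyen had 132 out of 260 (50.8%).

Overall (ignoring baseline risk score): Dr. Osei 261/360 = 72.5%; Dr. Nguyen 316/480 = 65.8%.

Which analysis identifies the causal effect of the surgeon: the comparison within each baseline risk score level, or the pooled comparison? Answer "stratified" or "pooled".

Dr. Nguyen is higher inside every baseline risk score stratum but Dr. Osei is higher in aggregate. Whether to stratify depends on how baseline risk score relates to the surgeon.
Baseline risk score is set before the surgeon has any effect — it is not caused by the surgeon — and it independently drives the outcome. That makes it a confounder, so the causal comparison is within baseline risk score levels.
Within each level — low-risk: 80.0% vs 90.0%; medium-risk: 73.3% vs 81.2%; high-risk: 37.8% vs 50.8% — Dr. Nguyen is higher every time.

stratified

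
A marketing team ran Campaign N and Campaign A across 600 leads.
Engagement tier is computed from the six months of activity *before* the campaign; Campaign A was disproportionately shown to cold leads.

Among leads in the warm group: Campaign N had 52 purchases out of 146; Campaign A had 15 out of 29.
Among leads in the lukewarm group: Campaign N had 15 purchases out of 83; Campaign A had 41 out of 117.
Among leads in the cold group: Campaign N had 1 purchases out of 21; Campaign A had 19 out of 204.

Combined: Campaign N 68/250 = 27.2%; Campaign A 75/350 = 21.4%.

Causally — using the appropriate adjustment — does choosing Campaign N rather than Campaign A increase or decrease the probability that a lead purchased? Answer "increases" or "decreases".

Engagement tier differs across campaigns for reasons unrelated to any effect of the campaign itself, and it separately predicts the outcome — a classic confounder. We must compare within engagement tier levels.
Within each level — warm: 35.6% vs 51.7%; lukewarm: 18.1% vs 35.0%; cold: 4.8% vs 9.3% — Campaign A is higher every time.

decreases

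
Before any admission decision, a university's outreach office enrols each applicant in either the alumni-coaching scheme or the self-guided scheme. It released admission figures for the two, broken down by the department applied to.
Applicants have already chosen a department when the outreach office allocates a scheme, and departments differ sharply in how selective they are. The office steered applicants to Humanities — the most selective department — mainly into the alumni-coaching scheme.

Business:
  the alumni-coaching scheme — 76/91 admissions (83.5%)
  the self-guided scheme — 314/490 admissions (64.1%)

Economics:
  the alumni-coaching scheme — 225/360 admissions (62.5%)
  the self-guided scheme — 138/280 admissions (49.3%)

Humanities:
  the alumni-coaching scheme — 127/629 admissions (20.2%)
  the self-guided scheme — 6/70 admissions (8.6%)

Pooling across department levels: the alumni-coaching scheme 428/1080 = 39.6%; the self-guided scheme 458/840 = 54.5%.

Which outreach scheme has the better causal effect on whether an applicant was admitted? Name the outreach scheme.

Department differs across outreach schemes for reasons unrelated to any effect of the outreach scheme itself, and it separately predicts the outcome — a classic confounder. We must compare within department levels.
Within each level — Business: 83.5% vs 64.1%; Economics: 62.5% vs 49.3%; Humanities: 20.2% vs 8.6% — the alumni-coaching scheme is higher every time.

the alumni-coaching scheme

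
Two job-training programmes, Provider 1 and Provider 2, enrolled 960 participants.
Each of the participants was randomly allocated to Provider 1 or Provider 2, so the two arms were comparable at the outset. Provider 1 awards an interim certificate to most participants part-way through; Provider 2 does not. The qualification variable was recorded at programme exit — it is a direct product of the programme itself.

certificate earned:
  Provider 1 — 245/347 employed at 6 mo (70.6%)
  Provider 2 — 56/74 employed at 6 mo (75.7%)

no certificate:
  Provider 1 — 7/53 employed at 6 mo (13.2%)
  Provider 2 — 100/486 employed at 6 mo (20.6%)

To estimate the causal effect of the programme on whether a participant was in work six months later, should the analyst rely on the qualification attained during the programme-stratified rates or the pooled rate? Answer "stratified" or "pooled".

Stratifying would compare programmes among participants the programmes themselves sorted into qualification attained during the programme groups — a form of selection on an intermediate. The unconditioned pooled rates give the total causal effect.
Pooled: Provider 1 63.0% vs Provider 2 27.9%; Provider 1 is higher overall.

pooled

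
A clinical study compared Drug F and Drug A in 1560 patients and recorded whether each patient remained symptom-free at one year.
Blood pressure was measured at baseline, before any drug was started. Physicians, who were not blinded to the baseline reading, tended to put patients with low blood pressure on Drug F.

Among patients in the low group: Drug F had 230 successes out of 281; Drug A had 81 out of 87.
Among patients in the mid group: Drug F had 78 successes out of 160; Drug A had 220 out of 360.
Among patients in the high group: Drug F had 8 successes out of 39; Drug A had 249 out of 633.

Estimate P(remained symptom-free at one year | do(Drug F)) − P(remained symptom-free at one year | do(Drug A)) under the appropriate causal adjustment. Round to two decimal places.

-0.15

Within every blood pressure level Drug A has the higher rate, yet pooled Drug F does — Simpson's reversal.
Blood pressure satisfies the back-door criterion: it is not a descendant of the drug, and it blocks the spurious path from drug to outcome. Adjusting for it (i.e., using the within-blood pressure rates) gives the causal effect.
Adjusting over the population distribution of blood pressure: 0.236·(0.819−0.931) + 0.333·(0.487−0.611) + 0.431·(0.205−0.393) = -0.149.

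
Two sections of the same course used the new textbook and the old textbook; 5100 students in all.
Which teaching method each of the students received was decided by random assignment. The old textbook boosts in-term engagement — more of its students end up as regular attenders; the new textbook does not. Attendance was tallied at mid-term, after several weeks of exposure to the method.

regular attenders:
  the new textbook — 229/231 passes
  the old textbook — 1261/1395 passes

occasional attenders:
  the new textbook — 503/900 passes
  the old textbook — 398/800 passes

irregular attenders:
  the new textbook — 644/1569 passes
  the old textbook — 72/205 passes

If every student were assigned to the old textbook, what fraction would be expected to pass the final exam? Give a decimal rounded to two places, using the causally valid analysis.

0.72

Within every mid-term attendance level the new textbook has the higher rate, yet pooled the old textbook does — Simpson's reversal.
Mid-term attendance here is a post-treatment variable shaped by the teaching method; conditioning on it would introduce bias rather than remove it. The overall comparison is the causal one.
So P(outcome | do(the old textbook)) is just the pooled rate for the old textbook: 1731/2400 = 0.721.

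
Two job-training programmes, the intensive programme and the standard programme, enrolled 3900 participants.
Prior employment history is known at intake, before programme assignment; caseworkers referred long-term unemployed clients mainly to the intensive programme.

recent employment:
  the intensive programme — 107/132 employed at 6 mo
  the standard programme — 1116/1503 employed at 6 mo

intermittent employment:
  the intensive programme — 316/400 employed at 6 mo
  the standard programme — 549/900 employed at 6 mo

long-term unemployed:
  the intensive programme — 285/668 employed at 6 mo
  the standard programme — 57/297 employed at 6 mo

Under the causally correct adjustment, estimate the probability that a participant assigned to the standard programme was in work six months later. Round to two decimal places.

0.56

The prior employment history-specific comparison favours the intensive programme throughout, but the pooled figures favour the standard programme. The question is whether to condition on prior employment history.
Here prior employment history is a common cause — it drives both which programme a case falls under and the outcome. The crude comparison mixes populations; the stratum-specific rates are the causally relevant ones.
Standardising the standard programme to the population prior employment history mix: 0.419·1116/1503 + 0.333·549/900 + 0.247·57/297 = 0.562.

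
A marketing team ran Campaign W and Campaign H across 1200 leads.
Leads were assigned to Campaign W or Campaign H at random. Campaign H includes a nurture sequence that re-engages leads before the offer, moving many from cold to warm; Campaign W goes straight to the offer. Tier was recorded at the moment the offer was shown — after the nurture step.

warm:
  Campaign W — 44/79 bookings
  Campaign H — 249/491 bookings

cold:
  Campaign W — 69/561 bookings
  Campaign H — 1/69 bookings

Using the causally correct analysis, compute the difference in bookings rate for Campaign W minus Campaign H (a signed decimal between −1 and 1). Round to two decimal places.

Within every engagement tier level Campaign W has the higher rate, yet pooled Campaign H does — Simpson's reversal.
Engagement tier is recorded after the campaign and is itself shifted by it — it sits on the causal path from campaign to outcome. Conditioning on a mediator would strip out part of the effect we want; the pooled comparison gives the total causal effect.
The causal difference is the pooled difference: 0.177 − 0.446 = -0.270.

-0.27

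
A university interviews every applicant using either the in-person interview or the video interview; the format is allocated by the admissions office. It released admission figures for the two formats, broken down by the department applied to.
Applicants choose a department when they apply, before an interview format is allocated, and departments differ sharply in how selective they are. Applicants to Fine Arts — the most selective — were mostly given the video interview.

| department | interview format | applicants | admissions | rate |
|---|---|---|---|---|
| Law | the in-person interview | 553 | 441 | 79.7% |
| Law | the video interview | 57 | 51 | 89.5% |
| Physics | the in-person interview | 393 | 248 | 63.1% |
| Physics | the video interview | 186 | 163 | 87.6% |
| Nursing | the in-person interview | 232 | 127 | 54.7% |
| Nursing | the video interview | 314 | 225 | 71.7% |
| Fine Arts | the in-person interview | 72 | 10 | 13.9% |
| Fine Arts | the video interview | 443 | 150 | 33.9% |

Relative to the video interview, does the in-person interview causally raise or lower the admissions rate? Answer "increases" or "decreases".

decreases

Department satisfies the back-door criterion: it is not a descendant of the interview format, and it blocks the spurious path from interview format to outcome. Adjusting for it (i.e., using the within-department rates) gives the causal effect.
Within each level — Law: 79.7% vs 89.5%; Physics: 63.1% vs 87.6%; Nursing: 54.7% vs 71.7%; Fine Arts: 13.9% vs 33.9% — the video interview is higher every time.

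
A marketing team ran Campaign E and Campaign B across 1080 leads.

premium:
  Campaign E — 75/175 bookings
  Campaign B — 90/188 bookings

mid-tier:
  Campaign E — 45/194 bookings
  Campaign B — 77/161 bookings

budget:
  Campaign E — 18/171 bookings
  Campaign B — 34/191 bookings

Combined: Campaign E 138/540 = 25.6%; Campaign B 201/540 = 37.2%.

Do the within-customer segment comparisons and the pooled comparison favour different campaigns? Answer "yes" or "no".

no

Within each customer segment level (premium 42.9% vs 47.9%; mid-tier 23.2% vs 47.8%; budget 10.5% vs 17.8%), Campaign B has the higher rate every time. Pooled: 25.6% vs 37.2% — Campaign B has the higher rate overall. They agree.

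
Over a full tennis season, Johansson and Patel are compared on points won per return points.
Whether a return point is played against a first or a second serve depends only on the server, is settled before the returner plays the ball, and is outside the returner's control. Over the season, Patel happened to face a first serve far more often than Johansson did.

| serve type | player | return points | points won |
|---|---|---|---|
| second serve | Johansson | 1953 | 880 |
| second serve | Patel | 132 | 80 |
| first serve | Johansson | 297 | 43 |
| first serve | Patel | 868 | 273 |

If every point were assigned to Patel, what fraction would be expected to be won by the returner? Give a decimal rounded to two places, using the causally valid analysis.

Patel is higher inside every serve type stratum but Johansson is higher in aggregate. Whether to stratify depends on how serve type relates to the player.
Nothing the player does changes serve type; the imbalance is an allocation artefact. With serve type also predicting the outcome, the pooled figure is confounded, and the within-stratum comparison is the causal one.
Standardising Patel to the population serve type mix: 0.642·80/132 + 0.358·273/868 = 0.502.

0.50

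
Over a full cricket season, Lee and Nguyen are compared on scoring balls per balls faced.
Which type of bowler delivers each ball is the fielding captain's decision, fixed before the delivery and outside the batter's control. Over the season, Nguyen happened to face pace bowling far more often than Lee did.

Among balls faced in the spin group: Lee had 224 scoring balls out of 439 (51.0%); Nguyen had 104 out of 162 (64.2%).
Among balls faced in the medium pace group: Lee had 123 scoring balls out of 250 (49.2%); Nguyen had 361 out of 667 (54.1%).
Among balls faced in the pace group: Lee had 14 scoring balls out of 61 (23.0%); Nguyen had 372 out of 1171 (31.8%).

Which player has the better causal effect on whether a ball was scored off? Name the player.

Bowling type satisfies the back-door criterion: it is not a descendant of the player, and it blocks the spurious path from player to outcome. Adjusting for it (i.e., using the within-bowling type rates) gives the causal effect.
Within each level — spin: 51.0% vs 64.2%; medium pace: 49.2% vs 54.1%; pace: 23.0% vs 31.8% — Nguyen is higher every time.

Nguyen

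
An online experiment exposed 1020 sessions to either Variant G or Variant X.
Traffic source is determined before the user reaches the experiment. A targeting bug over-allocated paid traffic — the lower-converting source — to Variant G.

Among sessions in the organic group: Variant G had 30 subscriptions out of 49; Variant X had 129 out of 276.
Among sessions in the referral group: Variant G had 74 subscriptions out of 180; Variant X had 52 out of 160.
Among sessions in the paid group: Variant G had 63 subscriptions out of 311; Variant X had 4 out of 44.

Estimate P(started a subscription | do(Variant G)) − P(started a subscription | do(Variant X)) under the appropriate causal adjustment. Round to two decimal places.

+0.11

The imbalance in traffic source arose from how sessions were allocated, not from anything the variant did; and traffic source independently affects the outcome. The pooled gap is confounded — condition on traffic source.
Adjusting over the population distribution of traffic source: 0.319·(0.612−0.467) + 0.333·(0.411−0.325) + 0.348·(0.203−0.091) = +0.114.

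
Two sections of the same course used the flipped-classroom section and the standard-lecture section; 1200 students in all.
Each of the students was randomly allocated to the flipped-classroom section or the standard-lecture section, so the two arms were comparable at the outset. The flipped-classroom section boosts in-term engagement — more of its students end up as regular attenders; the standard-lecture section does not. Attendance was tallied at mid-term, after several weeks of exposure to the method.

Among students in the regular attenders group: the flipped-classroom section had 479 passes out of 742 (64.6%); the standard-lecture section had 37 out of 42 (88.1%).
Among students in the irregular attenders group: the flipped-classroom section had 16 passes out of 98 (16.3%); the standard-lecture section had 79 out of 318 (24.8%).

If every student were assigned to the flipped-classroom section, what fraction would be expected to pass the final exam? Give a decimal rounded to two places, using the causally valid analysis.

0.59

Mid-term attendance is downstream of the teaching method. One should not condition on a consequence of treatment, so the overall rates are the right comparison.
So P(outcome | do(the flipped-classroom section)) is just the pooled rate for the flipped-classroom section: 495/840 = 0.589.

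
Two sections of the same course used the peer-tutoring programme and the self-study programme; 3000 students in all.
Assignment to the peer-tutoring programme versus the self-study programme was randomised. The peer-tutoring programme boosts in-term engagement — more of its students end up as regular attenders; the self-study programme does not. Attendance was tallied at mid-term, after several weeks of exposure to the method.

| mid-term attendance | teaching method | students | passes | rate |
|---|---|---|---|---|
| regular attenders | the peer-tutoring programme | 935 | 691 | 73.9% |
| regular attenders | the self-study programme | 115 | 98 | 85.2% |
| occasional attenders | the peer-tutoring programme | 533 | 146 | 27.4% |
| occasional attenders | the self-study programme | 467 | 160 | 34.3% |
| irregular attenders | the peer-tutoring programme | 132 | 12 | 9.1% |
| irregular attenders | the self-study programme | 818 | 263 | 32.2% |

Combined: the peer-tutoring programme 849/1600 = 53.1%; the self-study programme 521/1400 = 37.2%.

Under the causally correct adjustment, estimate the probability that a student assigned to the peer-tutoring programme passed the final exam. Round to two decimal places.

Because the teaching method influences mid-term attendance, mid-term attendance is a post-treatment mediator, not a confounder. Stratifying on it would bias the estimate; the causal effect is the crude pooled difference.
So P(outcome | do(the peer-tutoring programme)) is just the pooled rate for the peer-tutoring programme: 849/1600 = 0.531.

0.53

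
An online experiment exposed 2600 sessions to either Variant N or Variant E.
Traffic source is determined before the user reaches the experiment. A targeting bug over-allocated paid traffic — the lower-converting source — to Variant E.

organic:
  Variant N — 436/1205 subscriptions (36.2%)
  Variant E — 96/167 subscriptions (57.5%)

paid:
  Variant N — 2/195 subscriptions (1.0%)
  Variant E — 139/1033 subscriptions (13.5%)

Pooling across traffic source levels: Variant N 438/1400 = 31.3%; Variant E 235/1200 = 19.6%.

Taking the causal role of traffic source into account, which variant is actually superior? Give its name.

Variant E

Since traffic source is a pre-existing factor (not a product of the variant) and it affects the outcome on its own, it is a confounder. The stratified rates, not the pooled rate, identify the causal effect.
Within each level — organic: 36.2% vs 57.5%; paid: 1.0% vs 13.5% — Variant E is higher every time.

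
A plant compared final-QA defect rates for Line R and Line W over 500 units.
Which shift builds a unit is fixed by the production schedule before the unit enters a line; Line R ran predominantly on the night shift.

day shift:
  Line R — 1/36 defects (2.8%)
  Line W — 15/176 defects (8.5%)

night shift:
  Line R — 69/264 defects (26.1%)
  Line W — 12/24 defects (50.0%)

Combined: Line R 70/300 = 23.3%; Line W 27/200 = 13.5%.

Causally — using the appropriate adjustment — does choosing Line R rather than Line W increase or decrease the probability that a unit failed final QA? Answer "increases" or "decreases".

Line R is lower inside every shift stratum but Line W is lower in aggregate. Whether to stratify depends on how shift relates to the line.
Shift differs across lines for reasons unrelated to any effect of the line itself, and it separately predicts the outcome — a classic confounder. We must compare within shift levels.
Within each level — day shift: 2.8% vs 8.5%; night shift: 26.1% vs 50.0% — Line R is lower every time.

decreases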